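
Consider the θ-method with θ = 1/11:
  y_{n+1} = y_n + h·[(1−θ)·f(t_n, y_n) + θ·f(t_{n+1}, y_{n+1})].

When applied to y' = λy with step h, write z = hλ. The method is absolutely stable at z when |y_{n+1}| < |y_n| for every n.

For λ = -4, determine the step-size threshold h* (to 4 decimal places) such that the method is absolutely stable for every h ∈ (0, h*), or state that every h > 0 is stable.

On y'=λy, z=hλ:
  y_{n+1} = y_n + z·[10/11·y_n + 1/11·y_{n+1}] ⇒ (1 − 1/11z)y_{n+1} = (1 + 10/11z)y_n
  R(z) = (1 + 10/11z)/(1 − 1/11z).

Need |R(x)|<1, x<0.
x=-0.48: |R|=0.5401
R=−1: 1+10/11x = −1+1/11x ⇒ -9/11x=2 ⇒ x=2/(-9/11)=-2.4444
Confirm numerically:
  x=-2.111: |R|=0.77111 <1
  x=-1.760: |R|=0.51724 <1
  x=-1.467: |R|=0.29438 <1
  x=-1.031: |R|=0.05735 <1
  x=-2.967: |R|=1.33672 >1
  x=-2.925: |R|=1.31059 >1
So |R|<1 on (-2.4444, 0).

(-2.4444,0); λ=-4 ⇒ h* = (22/9)/4 = 0.6111.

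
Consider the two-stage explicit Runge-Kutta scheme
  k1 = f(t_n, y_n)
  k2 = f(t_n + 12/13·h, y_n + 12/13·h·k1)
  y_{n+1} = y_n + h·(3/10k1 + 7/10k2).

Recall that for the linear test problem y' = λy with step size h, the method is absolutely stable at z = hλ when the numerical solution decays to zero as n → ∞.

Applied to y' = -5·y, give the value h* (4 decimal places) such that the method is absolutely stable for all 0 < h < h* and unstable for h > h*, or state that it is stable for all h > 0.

(-1.5476,0); λ=-5 ⇒ h* = (65/42)/5 = 0.3095.

Test eqn y'=λy, z=hλ:
  k1=λy_n ⇒ h·k1=z·y_n;  k2=λ(1+12/13z)y_n ⇒ h·k2=z(1+12/13z)y_n
  y_{n+1}/y_n = 1 + 3/10z + 7/10z(1+12/13z) = 1 + z + 42/65z²
  Hence R(z) = 1 + z + 42/65z².

Solve |R(x)|<1 on ℝ⁻.
x=-0.87: |R|=0.6191
R=1: x+42/65x²=0 ⇒ x=−65/42=-1.5476; min R=1−1/(4·42/65)=0.6131>−1
Confirm numerically:
  x=-1.294: |R|=0.78794 <1
  x=-1.011: |R|=0.64945 <1
  x=-0.975: |R|=0.63925 <1
  x=-0.856: |R|=0.61746 <1
  x=-1.841: |R|=1.34900 >1
  x=-1.788: |R|=1.27772 >1
Stable set (-1.5476, 0).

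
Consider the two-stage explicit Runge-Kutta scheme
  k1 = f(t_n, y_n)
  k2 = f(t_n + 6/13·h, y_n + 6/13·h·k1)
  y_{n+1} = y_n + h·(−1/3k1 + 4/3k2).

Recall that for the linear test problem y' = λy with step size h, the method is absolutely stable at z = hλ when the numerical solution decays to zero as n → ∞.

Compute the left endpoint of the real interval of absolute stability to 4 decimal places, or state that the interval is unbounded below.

left endpoint -1.6250.

Set f=λy, z=hλ:
  k1=λy_n ⇒ h·k1=z·y_n;  k2=λ(1+6/13z)y_n ⇒ h·k2=z(1+6/13z)y_n
  y_{n+1}/y_n = 1 − 1/3z + 4/3z(1+6/13z) = 1 + z + 8/13z²
  Hence R(z) = 1 + z + 8/13z².

Solve |R(x)|<1 on ℝ⁻.
x=-0.53: |R|=0.6429
R=1: x+8/13x²=0 ⇒ x=−13/8=-1.6250; min R=1−1/(4·8/13)=0.5938>−1
Confirm numerically:
  x=-1.467: |R|=0.85736 <1
  x=-1.416: |R|=0.81788 <1
  x=-0.900: |R|=0.59846 <1
  x=-1.885: |R|=1.30160 >1
  x=-1.850: |R|=1.25615 >1
Interval (-1.6250, 0).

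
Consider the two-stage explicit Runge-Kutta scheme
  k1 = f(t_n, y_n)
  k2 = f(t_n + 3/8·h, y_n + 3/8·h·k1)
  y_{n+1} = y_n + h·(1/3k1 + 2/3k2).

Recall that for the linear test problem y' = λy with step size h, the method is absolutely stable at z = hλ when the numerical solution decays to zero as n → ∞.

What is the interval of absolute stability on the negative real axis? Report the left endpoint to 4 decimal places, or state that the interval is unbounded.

On y'=λy, z=hλ:
  k1=λy_n ⇒ h·k1=z·y_n;  k2=λ(1+3/8z)y_n ⇒ h·k2=z(1+3/8z)y_n
  y_{n+1}/y_n = 1 + 1/3z + 2/3z(1+3/8z) = 1 + z + 1/4z²
  R(z) = 1 + z + 1/4z².

Need |R(x)|<1, x<0.
x=-0.64: |R|=0.4624
R=1: x+1/4x²=0 ⇒ x=−4=-4.0000; min R=1−1/(4·1/4)=0.0000>−1
Confirm numerically:
  x=-3.826: |R|=0.83357 <1
  x=-3.761: |R|=0.77528 <1
  x=-1.945: |R|=0.00076 <1
  x=-4.486: |R|=1.54505 >1
  x=-4.444: |R|=1.49328 >1
Stable set (-4.0000, 0).

z∈(-4.0000,0).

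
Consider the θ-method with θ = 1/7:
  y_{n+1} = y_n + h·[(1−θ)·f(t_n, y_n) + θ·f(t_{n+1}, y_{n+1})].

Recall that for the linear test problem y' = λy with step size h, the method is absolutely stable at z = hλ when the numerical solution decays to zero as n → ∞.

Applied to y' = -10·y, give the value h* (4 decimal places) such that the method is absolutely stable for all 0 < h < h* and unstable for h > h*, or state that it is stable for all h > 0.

Test eqn y'=λy, z=hλ:
  y_{n+1} = y_n + z·[6/7·y_n + 1/7·y_{n+1}] ⇒ (1 − 1/7z)y_{n+1} = (1 + 6/7z)y_n
  so R(z) = (1 + 6/7z)/(1 − 1/7z).

Find x<0 with |R(x)|<1.
x=-1.25: |R|=0.0606
R=−1: 1+6/7x = −1+1/7x ⇒ -5/7x=2 ⇒ x=2/(-5/7)=-2.8000
Confirm numerically:
  x=-2.079: |R|=0.60293 <1
  x=-1.746: |R|=0.39744 <1
  x=-1.181: |R|=0.01051 <1
  x=-3.331: |R|=1.25699 >1
  x=-3.003: |R|=1.10147 >1
So |R|<1 on (-2.8000, 0).

(-2.8000,0); λ=-10 ⇒ h* = (14/5)/10 = 0.2800.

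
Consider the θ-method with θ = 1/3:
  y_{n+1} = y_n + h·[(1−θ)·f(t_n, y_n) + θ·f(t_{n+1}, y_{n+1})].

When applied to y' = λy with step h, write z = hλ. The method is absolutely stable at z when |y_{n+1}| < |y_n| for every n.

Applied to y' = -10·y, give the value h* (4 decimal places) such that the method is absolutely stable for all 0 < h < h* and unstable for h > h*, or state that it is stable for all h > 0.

Test eqn y'=λy, z=hλ:
  y_{n+1} = y_n + z·[2/3·y_n + 1/3·y_{n+1}] ⇒ (1 − 1/3z)y_{n+1} = (1 + 2/3z)y_n
  R(z) = (1 + 2/3z)/(1 − 1/3z).

Boundary: |R(x)|=1, x<0.
x=-1.23: |R|=0.1277
R=−1: 1+2/3x = −1+1/3x ⇒ -1/3x=2 ⇒ x=2/(-1/3)=-6.0000
Confirm numerically:
  x=-5.490: |R|=0.93993 <1
  x=-4.634: |R|=0.82106 <1
  x=-2.617: |R|=0.39772 <1
  x=-6.411: |R|=1.04367 >1
  x=-6.345: |R|=1.03692 >1
Interval (-6.0000, 0).

(-6.0000,0); λ=-10 ⇒ h* = (6)/10 = 0.6000.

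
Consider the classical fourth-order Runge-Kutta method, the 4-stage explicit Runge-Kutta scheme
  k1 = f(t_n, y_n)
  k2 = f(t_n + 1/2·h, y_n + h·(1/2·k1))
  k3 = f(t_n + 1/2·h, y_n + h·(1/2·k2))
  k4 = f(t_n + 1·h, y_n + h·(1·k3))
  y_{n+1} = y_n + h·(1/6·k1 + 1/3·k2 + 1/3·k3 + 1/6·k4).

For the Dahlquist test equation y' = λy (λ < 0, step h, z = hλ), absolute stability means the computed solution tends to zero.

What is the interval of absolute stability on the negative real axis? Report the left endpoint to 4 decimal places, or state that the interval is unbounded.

Set f=λy, z=hλ:
  order 4, 4-stage ⇒ R(z)=1+z+z^2/2+z^3/6+z^4/24
  (e.g. R(-1.14)=0.33325, |R|=0.33325)

Find x<0 with |R(x)|<1.
x=-1.14: |R|=0.3332
|R(-2.89)|=1.1697 |R(-2.46)|=0.6106 |R(-1.24)|=0.3095
Bisect:
  x_lo=-3.5969 |R|=3.0905  x_hi=-0.3715 |R|=0.6897
  mid=-1.98424 |R|=0.32820 →hi
  mid=-2.79059 |R|=1.00802 →lo
  mid=-2.38742 |R|=0.54815 →hi
  mid=-2.58901 |R|=0.74221 →hi
  mid=-2.68980 |R|=0.86532 →hi
  mid=-2.74020 |R|=0.93411 →hi
  mid=-2.76540 |R|=0.97041 →hi
  mid=-2.77800 |R|=0.98905 →hi
  mid=-2.78430 |R|=0.99850 →hi
  mid=-2.78745 |R|=1.00325 →lo
  ...
  [-2.78548,-2.78528] ⇒ x*=-2.7853
So |R|<1 on (-2.7853, 0).

(-2.7853, 0).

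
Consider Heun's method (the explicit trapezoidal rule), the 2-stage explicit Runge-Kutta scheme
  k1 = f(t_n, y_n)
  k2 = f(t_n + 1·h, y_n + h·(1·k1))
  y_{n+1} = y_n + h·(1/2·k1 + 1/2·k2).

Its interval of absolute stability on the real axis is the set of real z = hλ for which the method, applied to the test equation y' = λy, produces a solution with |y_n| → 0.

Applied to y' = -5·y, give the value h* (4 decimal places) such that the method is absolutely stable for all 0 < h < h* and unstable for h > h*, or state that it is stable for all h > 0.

(-2.0000,0); λ=-5 ⇒ h* = 0.4000.

On y'=λy, z=hλ:
  order 2, 2-stage ⇒ R(z)=1+z+z^2/2
  (e.g. R(-0.57)=0.59245, |R|=0.59245)

Find x<0 with |R(x)|<1.
x=-0.57: |R|=0.5924
|R(-2)|=1.0000 |R(-1.41)|=0.5840 |R(-0.75)|=0.5312
Bisect:
  x_lo=-2.8216 |R|=2.1591  x_hi=-0.3806 |R|=0.6918
  mid=-1.60111 |R|=0.68067 →hi
  mid=-2.21137 |R|=1.23370 →lo
  mid=-1.90624 |R|=0.91064 →hi
  mid=-2.05880 |R|=1.06053 →lo
  mid=-1.98252 |R|=0.98267 →hi
  mid=-2.02066 |R|=1.02088 →lo
  mid=-2.00159 |R|=1.00159 →lo
  mid=-1.99206 |R|=0.99209 →hi
  mid=-1.99682 |R|=0.99683 →hi
  ...
  [-2.00010,-1.99995] ⇒ x*=-2.0000
Stable set (-2.0000, 0).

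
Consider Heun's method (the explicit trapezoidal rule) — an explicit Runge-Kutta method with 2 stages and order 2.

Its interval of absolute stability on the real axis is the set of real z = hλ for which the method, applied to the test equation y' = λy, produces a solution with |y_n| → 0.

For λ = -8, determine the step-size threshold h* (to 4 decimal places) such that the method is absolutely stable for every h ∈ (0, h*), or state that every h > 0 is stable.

Set f=λy, z=hλ:
  order 2, 2-stage ⇒ R(z)=1+z+z^2/2
  (e.g. R(-1.16)=0.51280, |R|=0.51280)

Solve |R(x)|<1 on ℝ⁻.
x=-1.16: |R|=0.5128
|R(-0.79)|=0.5221 |R(-0.75)|=0.5312 |R(-0.71)|=0.5421
Bisect:
  x_lo=-2.3914 |R|=1.4680  x_hi=-0.0774 |R|=0.9256
  mid=-1.23438 |R|=0.52747 →hi
  mid=-1.81289 |R|=0.83039 →hi
  mid=-2.10214 |R|=1.10736 →lo
  mid=-1.95752 |R|=0.95842 →hi
  mid=-2.02983 |R|=1.03027 →lo
  mid=-1.99367 |R|=0.99369 →hi
  mid=-2.01175 |R|=1.01182 →lo
  mid=-2.00271 |R|=1.00272 →lo
  mid=-1.99819 |R|=0.99819 →hi
  mid=-2.00045 |R|=1.00045 →lo
  ...
  [-2.00003,-1.99989] ⇒ x*=-2.0000
Stable set (-2.0000, 0).

(-2.0000,0); λ=-8 ⇒ h* = 0.2500.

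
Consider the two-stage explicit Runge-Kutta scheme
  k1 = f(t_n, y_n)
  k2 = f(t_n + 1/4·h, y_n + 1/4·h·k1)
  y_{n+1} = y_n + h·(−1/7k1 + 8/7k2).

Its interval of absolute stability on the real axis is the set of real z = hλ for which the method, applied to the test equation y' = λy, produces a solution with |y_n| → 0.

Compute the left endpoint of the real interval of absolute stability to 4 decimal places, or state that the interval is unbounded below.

left endpoint -3.5000.

On y'=λy, z=hλ:
  k1=λy_n ⇒ h·k1=z·y_n;  k2=λ(1+1/4z)y_n ⇒ h·k2=z(1+1/4z)y_n
  y_{n+1}/y_n = 1 − 1/7z + 8/7z(1+1/4z) = 1 + z + 2/7z²
  R(z) = 1 + z + 2/7z².

Find x<0 with |R(x)|<1.
x=-1.44: |R|=0.1525
R=1: x+2/7x²=0 ⇒ x=−7/2=-3.5000; min R=1−1/(4·2/7)=0.1250>−1
Confirm numerically:
  x=-3.151: |R|=0.68580 <1
  x=-2.757: |R|=0.41473 <1
  x=-1.495: |R|=0.14358 <1
  x=-4.043: |R|=1.62724 >1
  x=-3.799: |R|=1.32454 >1
So |R|<1 on (-3.5000, 0).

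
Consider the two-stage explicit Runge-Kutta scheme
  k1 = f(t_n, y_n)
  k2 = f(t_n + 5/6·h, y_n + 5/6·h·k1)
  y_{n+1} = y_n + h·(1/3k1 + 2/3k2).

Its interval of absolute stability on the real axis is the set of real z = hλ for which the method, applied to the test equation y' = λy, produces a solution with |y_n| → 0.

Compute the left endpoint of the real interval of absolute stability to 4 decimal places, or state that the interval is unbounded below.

z* = -1.8000.

With y'=λy (z=hλ):
  k1=λy_n ⇒ h·k1=z·y_n;  k2=λ(1+5/6z)y_n ⇒ h·k2=z(1+5/6z)y_n
  y_{n+1}/y_n = 1 + 1/3z + 2/3z(1+5/6z) = 1 + z + 5/9z²
  ⇒ R(z) = 1 + z + 5/9z².

Boundary: |R(x)|=1, x<0.
x=-0.33: |R|=0.7305
R=1: x+5/9x²=0 ⇒ x=−9/5=-1.8000; min R=1−1/(4·5/9)=0.5500>−1
Confirm numerically:
  x=-1.163: |R|=0.58843 <1
  x=-1.116: |R|=0.57592 <1
  x=-0.768: |R|=0.55968 <1
  x=-2.361: |R|=1.73585 >1
  x=-2.243: |R|=1.55203 >1
  x=-2.035: |R|=1.26568 >1
Stable set (-1.8000, 0).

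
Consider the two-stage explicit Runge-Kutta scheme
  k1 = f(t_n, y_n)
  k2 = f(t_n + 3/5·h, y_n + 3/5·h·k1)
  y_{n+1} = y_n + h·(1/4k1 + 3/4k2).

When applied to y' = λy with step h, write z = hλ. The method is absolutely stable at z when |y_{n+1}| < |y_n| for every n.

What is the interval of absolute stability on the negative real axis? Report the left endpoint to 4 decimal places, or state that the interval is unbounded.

(-2.2222, 0).

Test eqn y'=λy, z=hλ:
  k1=λy_n ⇒ h·k1=z·y_n;  k2=λ(1+3/5z)y_n ⇒ h·k2=z(1+3/5z)y_n
  y_{n+1}/y_n = 1 + 1/4z + 3/4z(1+3/5z) = 1 + z + 9/20z²
  R(z) = 1 + z + 9/20z².

Need |R(x)|<1, x<0.
x=-0.63: |R|=0.5486
R=1: x+9/20x²=0 ⇒ x=−20/9=-2.2222; min R=1−1/(4·9/20)=0.4444>−1
Confirm numerically:
  x=-1.739: |R|=0.62185 <1
  x=-1.455: |R|=0.49766 <1
  x=-1.433: |R|=0.49107 <1
  x=-2.805: |R|=1.73561 >1
  x=-2.576: |R|=1.41010 >1
  x=-2.552: |R|=1.37872 >1
Interval (-2.2222, 0).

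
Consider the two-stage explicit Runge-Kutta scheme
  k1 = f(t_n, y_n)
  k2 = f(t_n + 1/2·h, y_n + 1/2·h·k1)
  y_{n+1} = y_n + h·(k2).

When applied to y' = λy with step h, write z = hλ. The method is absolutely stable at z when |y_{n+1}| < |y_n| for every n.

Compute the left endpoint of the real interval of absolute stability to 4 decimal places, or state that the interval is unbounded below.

left endpoint -2.0000.

Test eqn y'=λy, z=hλ:
  k1=λy_n ⇒ h·k1=z·y_n;  k2=λ(1+1/2z)y_n ⇒ h·k2=z(1+1/2z)y_n
  y_{n+1}/y_n = 1 + z(1+1/2z) = 1 + z + 1/2z²
  Hence R(z) = 1 + z + 1/2z².

Boundary: |R(x)|=1, x<0.
x=-0.78: |R|=0.5242
R=1: x+1/2x²=0 ⇒ x=−2=-2.0000; min R=1−1/(4·1/2)=0.5000>−1
Confirm numerically:
  x=-1.522: |R|=0.63624 <1
  x=-1.298: |R|=0.54440 <1
  x=-1.272: |R|=0.53699 <1
  x=-1.214: |R|=0.52290 <1
  x=-2.323: |R|=1.37516 >1
  x=-2.224: |R|=1.24909 >1
  x=-2.181: |R|=1.19738 >1
Interval (-2.0000, 0).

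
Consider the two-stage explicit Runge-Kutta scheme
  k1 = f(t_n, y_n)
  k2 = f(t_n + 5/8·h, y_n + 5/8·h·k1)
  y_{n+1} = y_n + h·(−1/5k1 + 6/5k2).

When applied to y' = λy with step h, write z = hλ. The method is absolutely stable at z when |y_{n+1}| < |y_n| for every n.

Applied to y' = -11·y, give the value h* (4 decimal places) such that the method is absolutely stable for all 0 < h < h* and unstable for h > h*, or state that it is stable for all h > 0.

(-1.3333,0); λ=-11 ⇒ h* = (4/3)/11 = 0.1212.

Set f=λy, z=hλ:
  k1=λy_n ⇒ h·k1=z·y_n;  k2=λ(1+5/8z)y_n ⇒ h·k2=z(1+5/8z)y_n
  y_{n+1}/y_n = 1 − 1/5z + 6/5z(1+5/8z) = 1 + z + 3/4z²
  ⇒ R(z) = 1 + z + 3/4z².

Solve |R(x)|<1 on ℝ⁻.
x=-0.64: |R|=0.6672
R=1: x+3/4x²=0 ⇒ x=−4/3=-1.3333; min R=1−1/(4·3/4)=0.6667>−1
Confirm numerically:
  x=-1.086: |R|=0.79855 <1
  x=-0.848: |R|=0.69133 <1
  x=-0.603: |R|=0.66971 <1
  x=-0.553: |R|=0.67636 <1
  x=-1.805: |R|=1.63852 >1
  x=-1.796: |R|=1.62321 >1
So |R|<1 on (-1.3333, 0).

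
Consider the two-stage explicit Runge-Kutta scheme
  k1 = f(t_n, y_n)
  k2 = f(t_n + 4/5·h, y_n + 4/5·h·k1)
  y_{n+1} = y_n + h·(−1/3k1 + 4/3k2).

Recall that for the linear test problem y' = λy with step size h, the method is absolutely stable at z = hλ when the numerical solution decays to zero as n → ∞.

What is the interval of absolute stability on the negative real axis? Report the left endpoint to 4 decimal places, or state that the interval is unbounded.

On y'=λy, z=hλ:
  k1=λy_n ⇒ h·k1=z·y_n;  k2=λ(1+4/5z)y_n ⇒ h·k2=z(1+4/5z)y_n
  y_{n+1}/y_n = 1 − 1/3z + 4/3z(1+4/5z) = 1 + z + 16/15z²
  R(z) = 1 + z + 16/15z².

Find x<0 with |R(x)|<1.
x=-0.89: |R|=0.9549
R=1: x+16/15x²=0 ⇒ x=−15/16=-0.9375; min R=1−1/(4·16/15)=0.7656>−1
Confirm numerically:
  x=-0.830: |R|=0.90483 <1
  x=-0.746: |R|=0.84762 <1
  x=-0.475: |R|=0.76567 <1
  x=-1.393: |R|=1.67681 >1
  x=-1.384: |R|=1.65915 >1
So |R|<1 on (-0.9375, 0).

z∈(-0.9375,0).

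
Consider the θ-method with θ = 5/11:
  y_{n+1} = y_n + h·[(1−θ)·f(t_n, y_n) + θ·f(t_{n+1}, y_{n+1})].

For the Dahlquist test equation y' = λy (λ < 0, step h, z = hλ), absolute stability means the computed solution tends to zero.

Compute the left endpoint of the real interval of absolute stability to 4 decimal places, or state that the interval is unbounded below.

left endpoint -22.0000.

With y'=λy (z=hλ):
  y_{n+1} = y_n + z·[6/11·y_n + 5/11·y_{n+1}] ⇒ (1 − 5/11z)y_{n+1} = (1 + 6/11z)y_n
  R(z) = (1 + 6/11z)/(1 − 5/11z).

Boundary: |R(x)|=1, x<0.
x=-1.69: |R|=0.0442
R=−1: 1+6/11x = −1+5/11x ⇒ -1/11x=2 ⇒ x=2/(-1/11)=-22.0000
Confirm numerically:
  x=-20.542: |R|=0.98718 <1
  x=-14.444: |R|=0.90920 <1
  x=-12.546: |R|=0.87178 <1
  x=-10.860: |R|=0.82940 <1
  x=-22.364: |R|=1.00296 >1
  x=-22.290: |R|=1.00237 >1
  x=-22.235: |R|=1.00192 >1
Interval (-22.0000, 0).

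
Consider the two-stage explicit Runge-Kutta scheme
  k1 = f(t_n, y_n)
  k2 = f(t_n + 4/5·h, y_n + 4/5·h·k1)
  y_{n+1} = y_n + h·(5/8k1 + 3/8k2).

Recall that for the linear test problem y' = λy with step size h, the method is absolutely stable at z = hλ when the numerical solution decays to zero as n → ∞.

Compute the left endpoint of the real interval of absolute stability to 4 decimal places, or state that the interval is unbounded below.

z* = -3.3333.

With y'=λy (z=hλ):
  k1=λy_n ⇒ h·k1=z·y_n;  k2=λ(1+4/5z)y_n ⇒ h·k2=z(1+4/5z)y_n
  y_{n+1}/y_n = 1 + 5/8z + 3/8z(1+4/5z) = 1 + z + 3/10z²
  so R(z) = 1 + z + 3/10z².

Find x<0 with |R(x)|<1.
x=-1.46: |R|=0.1795
R=1: x+3/10x²=0 ⇒ x=−10/3=-3.3333; min R=1−1/(4·3/10)=0.1667>−1
Confirm numerically:
  x=-2.373: |R|=0.31634 <1
  x=-1.837: |R|=0.17537 <1
  x=-1.628: |R|=0.16712 <1
  x=-1.441: |R|=0.18194 <1
  x=-3.710: |R|=1.41923 >1
  x=-3.675: |R|=1.37669 >1
  x=-3.564: |R|=1.24663 >1
So |R|<1 on (-3.3333, 0).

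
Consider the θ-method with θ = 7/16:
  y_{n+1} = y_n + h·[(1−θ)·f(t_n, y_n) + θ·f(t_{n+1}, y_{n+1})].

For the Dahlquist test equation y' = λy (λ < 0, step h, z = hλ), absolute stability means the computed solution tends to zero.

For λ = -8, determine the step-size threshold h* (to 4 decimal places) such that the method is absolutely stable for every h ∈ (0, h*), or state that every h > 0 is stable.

Set f=λy, z=hλ:
  y_{n+1} = y_n + z·[9/16·y_n + 7/16·y_{n+1}] ⇒ (1 − 7/16z)y_{n+1} = (1 + 9/16z)y_n
  Hence R(z) = (1 + 9/16z)/(1 − 7/16z).

Solve |R(x)|<1 on ℝ⁻.
x=-1.08: |R|=0.2666
R=−1: 1+9/16x = −1+7/16x ⇒ -1/8x=2 ⇒ x=2/(-1/8)=-16.0000
Confirm numerically:
  x=-13.460: |R|=0.95391 <1
  x=-12.965: |R|=0.94314 <1
  x=-10.445: |R|=0.87533 <1
  x=-8.483: |R|=0.80056 <1
  x=-16.483: |R|=1.00735 >1
  x=-16.298: |R|=1.00458 >1
  x=-16.074: |R|=1.00115 >1
Interval (-16.0000, 0).

(-16.0000,0); λ=-8 ⇒ h* = (16)/8 = 2.0000.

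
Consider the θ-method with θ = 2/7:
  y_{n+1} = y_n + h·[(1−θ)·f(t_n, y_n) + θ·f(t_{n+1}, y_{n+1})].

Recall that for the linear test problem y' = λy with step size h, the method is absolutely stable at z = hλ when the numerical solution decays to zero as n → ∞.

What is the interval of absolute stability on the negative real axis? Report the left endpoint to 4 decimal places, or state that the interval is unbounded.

(-4.6667, 0).

On y'=λy, z=hλ:
  y_{n+1} = y_n + z·[5/7·y_n + 2/7·y_{n+1}] ⇒ (1 − 2/7z)y_{n+1} = (1 + 5/7z)y_n
  Hence R(z) = (1 + 5/7z)/(1 − 2/7z).

Find x<0 with |R(x)|<1.
x=-0.77: |R|=0.3689
R=−1: 1+5/7x = −1+2/7x ⇒ -3/7x=2 ⇒ x=2/(-3/7)=-4.6667
Confirm numerically:
  x=-2.997: |R|=0.61451 <1
  x=-2.751: |R|=0.54031 <1
  x=-2.676: |R|=0.51652 <1
  x=-5.143: |R|=1.08267 >1
  x=-4.763: |R|=1.01749 >1
Interval (-4.6667, 0).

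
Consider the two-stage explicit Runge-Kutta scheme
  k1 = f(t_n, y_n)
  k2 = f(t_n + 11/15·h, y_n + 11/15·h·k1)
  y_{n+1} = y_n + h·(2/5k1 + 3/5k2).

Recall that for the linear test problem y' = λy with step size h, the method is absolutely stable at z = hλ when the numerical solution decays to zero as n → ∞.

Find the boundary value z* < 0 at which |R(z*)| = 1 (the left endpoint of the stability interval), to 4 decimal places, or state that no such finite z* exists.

Set f=λy, z=hλ:
  k1=λy_n ⇒ h·k1=z·y_n;  k2=λ(1+11/15z)y_n ⇒ h·k2=z(1+11/15z)y_n
  y_{n+1}/y_n = 1 + 2/5z + 3/5z(1+11/15z) = 1 + z + 11/25z²
  so R(z) = 1 + z + 11/25z².

Boundary: |R(x)|=1, x<0.
x=-0.34: |R|=0.7109
R=1: x+11/25x²=0 ⇒ x=−25/11=-2.2727; min R=1−1/(4·11/25)=0.4318>−1
Confirm numerically:
  x=-2.172: |R|=0.90374 <1
  x=-1.585: |R|=0.52038 <1
  x=-1.371: |R|=0.45604 <1
  x=-1.020: |R|=0.43778 <1
  x=-2.842: |R|=1.71186 >1
  x=-2.519: |R|=1.27296 >1
Interval (-2.2727, 0).

left endpoint -2.2727.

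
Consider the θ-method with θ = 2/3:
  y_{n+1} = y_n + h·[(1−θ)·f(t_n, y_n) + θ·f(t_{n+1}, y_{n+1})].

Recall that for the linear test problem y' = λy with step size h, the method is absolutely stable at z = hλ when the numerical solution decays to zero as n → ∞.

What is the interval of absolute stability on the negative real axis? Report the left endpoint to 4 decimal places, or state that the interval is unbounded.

unbounded; (−∞, 0).

On y'=λy, z=hλ:
  y_{n+1} = y_n + z·[1/3·y_n + 2/3·y_{n+1}] ⇒ (1 − 2/3z)y_{n+1} = (1 + 1/3z)y_n
  ⇒ R(z) = (1 + 1/3z)/(1 − 2/3z).

Boundary: |R(x)|=1, x<0.
x=-1.39: |R|=0.2785
x=-2: |R|=0.1429
x=-10: |R|=0.3043
x=-100: |R|=0.4778
θ=2/3≥1/2 ⇒ |1+1/3x|<|1−2/3x| ∀x<0 ⇒ stable on all of ℝ⁻.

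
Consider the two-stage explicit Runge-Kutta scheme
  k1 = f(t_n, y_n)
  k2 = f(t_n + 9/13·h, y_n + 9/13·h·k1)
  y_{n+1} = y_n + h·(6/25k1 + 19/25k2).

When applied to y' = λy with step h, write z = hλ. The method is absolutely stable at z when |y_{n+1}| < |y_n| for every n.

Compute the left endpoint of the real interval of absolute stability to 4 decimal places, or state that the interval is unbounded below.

With y'=λy (z=hλ):
  k1=λy_n ⇒ h·k1=z·y_n;  k2=λ(1+9/13z)y_n ⇒ h·k2=z(1+9/13z)y_n
  y_{n+1}/y_n = 1 + 6/25z + 19/25z(1+9/13z) = 1 + z + 171/325z²
  Hence R(z) = 1 + z + 171/325z².

Solve |R(x)|<1 on ℝ⁻.
x=-1.7: |R|=0.8206
R=1: x+171/325x²=0 ⇒ x=−325/171=-1.9006; min R=1−1/(4·171/325)=0.5249>−1
Confirm numerically:
  x=-1.811: |R|=0.91464 <1
  x=-0.907: |R|=0.52584 <1
  x=-0.842: |R|=0.53102 <1
  x=-2.076: |R|=1.19161 >1
  x=-1.962: |R|=1.06340 >1
Stable set (-1.9006, 0).

z* = -1.9006.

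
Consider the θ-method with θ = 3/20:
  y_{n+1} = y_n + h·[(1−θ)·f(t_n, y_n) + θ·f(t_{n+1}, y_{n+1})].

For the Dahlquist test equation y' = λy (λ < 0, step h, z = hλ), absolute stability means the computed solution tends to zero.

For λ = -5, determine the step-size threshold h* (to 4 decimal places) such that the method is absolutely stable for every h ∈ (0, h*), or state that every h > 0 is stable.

Set f=λy, z=hλ:
  y_{n+1} = y_n + z·[17/20·y_n + 3/20·y_{n+1}] ⇒ (1 − 3/20z)y_{n+1} = (1 + 17/20z)y_n
  Hence R(z) = (1 + 17/20z)/(1 − 3/20z).

Boundary: |R(x)|=1, x<0.
x=-1.42: |R|=0.1707
R=−1: 1+17/20x = −1+3/20x ⇒ -7/10x=2 ⇒ x=2/(-7/10)=-2.8571
Confirm numerically:
  x=-2.786: |R|=0.96488 <1
  x=-2.403: |R|=0.76633 <1
  x=-2.376: |R|=0.75170 <1
  x=-1.463: |R|=0.19972 <1
  x=-3.382: |R|=1.24375 >1
  x=-3.350: |R|=1.22962 >1
  x=-3.025: |R|=1.08083 >1
So |R|<1 on (-2.8571, 0).

(-2.8571,0); λ=-5 ⇒ h* = (20/7)/5 = 0.5714.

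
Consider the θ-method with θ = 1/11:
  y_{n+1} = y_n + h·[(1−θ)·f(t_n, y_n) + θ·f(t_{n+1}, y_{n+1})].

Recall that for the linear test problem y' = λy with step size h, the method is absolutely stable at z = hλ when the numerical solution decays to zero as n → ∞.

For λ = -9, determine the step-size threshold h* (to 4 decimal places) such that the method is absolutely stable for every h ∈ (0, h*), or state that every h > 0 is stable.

(-2.4444,0); λ=-9 ⇒ h* = (22/9)/9 = 0.2716.

Set f=λy, z=hλ:
  y_{n+1} = y_n + z·[10/11·y_n + 1/11·y_{n+1}] ⇒ (1 − 1/11z)y_{n+1} = (1 + 10/11z)y_n
  Hence R(z) = (1 + 10/11z)/(1 − 1/11z).

Need |R(x)|<1, x<0.
x=-1.69: |R|=0.4649
R=−1: 1+10/11x = −1+1/11x ⇒ -9/11x=2 ⇒ x=2/(-9/11)=-2.4444
Confirm numerically:
  x=-2.163: |R|=0.80757 <1
  x=-2.054: |R|=0.73081 <1
  x=-1.644: |R|=0.43024 <1
  x=-2.926: |R|=1.31122 >1
  x=-2.816: |R|=1.24204 >1
  x=-2.544: |R|=1.06615 >1
So |R|<1 on (-2.4444, 0).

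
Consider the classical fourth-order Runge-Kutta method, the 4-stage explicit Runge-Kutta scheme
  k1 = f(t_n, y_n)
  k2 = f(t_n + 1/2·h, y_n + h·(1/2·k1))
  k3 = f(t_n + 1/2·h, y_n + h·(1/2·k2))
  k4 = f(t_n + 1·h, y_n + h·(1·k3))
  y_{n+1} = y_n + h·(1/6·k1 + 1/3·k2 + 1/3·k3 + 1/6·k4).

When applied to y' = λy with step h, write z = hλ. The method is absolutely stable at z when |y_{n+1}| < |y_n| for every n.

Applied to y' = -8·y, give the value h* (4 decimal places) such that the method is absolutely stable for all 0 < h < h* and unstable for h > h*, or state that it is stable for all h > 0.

(-2.7853,0); λ=-8 ⇒ h* = 0.3482.

Set f=λy, z=hλ:
  order 4, 4-stage ⇒ R(z)=1+z+z^2/2+z^3/6+z^4/24
  (e.g. R(-0.41)=0.66374, |R|=0.66374)

Boundary: |R(x)|=1, x<0.
x=-0.41: |R|=0.6637
|R(-2.23)|=0.4386 |R(-1.2)|=0.3184 |R(-1.15)|=0.3306
Bisect:
  x_lo=-3.3157 |R|=2.1419  x_hi=-0.3084 |R|=0.7347
  mid=-1.81202 |R|=0.28729 →hi
  mid=-2.56386 |R|=0.71434 →hi
  mid=-2.93978 |R|=1.25901 →lo
  mid=-2.75182 |R|=0.95069 →hi
  mid=-2.84580 |R|=1.09512 →lo
  mid=-2.79881 |R|=1.02057 →lo
  mid=-2.77531 |R|=0.98506 →hi
  ...
  [-2.78541,-2.78522] ⇒ x*=-2.7853
Interval (-2.7853, 0).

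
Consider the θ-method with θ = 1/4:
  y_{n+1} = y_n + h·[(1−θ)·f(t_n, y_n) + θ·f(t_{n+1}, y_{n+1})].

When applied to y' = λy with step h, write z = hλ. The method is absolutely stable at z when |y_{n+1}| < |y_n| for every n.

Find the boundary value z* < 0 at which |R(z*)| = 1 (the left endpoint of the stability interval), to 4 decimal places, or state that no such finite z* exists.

left endpoint -4.0000.

Set f=λy, z=hλ:
  y_{n+1} = y_n + z·[3/4·y_n + 1/4·y_{n+1}] ⇒ (1 − 1/4z)y_{n+1} = (1 + 3/4z)y_n
  R(z) = (1 + 3/4z)/(1 − 1/4z).

Need |R(x)|<1, x<0.
x=-1.56: |R|=0.1223
R=−1: 1+3/4x = −1+1/4x ⇒ -1/2x=2 ⇒ x=2/(-1/2)=-4.0000
Confirm numerically:
  x=-3.735: |R|=0.93148 <1
  x=-3.393: |R|=0.83579 <1
  x=-3.091: |R|=0.74362 <1
  x=-1.972: |R|=0.32083 <1
  x=-4.154: |R|=1.03777 >1
  x=-4.138: |R|=1.03391 >1
  x=-4.031: |R|=1.00772 >1
So |R|<1 on (-4.0000, 0).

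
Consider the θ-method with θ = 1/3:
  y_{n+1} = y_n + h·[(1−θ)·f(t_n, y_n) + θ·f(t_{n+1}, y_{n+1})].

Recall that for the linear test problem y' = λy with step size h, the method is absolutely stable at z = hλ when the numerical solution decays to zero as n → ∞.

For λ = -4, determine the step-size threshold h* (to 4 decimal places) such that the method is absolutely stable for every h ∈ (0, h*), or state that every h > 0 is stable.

On y'=λy, z=hλ:
  y_{n+1} = y_n + z·[2/3·y_n + 1/3·y_{n+1}] ⇒ (1 − 1/3z)y_{n+1} = (1 + 2/3z)y_n
  Hence R(z) = (1 + 2/3z)/(1 − 1/3z).

Need |R(x)|<1, x<0.
x=-1.51: |R|=0.0044
R=−1: 1+2/3x = −1+1/3x ⇒ -1/3x=2 ⇒ x=2/(-1/3)=-6.0000
Confirm numerically:
  x=-4.930: |R|=0.86507 <1
  x=-4.665: |R|=0.82583 <1
  x=-3.823: |R|=0.68093 <1
  x=-3.460: |R|=0.60681 <1
  x=-6.422: |R|=1.04479 >1
  x=-6.336: |R|=1.03599 >1
  x=-6.259: |R|=1.02797 >1
Stable set (-6.0000, 0).

(-6.0000,0); λ=-4 ⇒ h* = (6)/4 = 1.5000.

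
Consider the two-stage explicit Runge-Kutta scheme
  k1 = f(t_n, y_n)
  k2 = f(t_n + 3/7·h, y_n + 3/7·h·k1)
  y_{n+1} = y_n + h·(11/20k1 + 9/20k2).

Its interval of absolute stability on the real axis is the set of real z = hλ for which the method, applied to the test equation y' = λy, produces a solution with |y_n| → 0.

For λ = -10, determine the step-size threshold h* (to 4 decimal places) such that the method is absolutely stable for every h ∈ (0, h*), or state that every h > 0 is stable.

With y'=λy (z=hλ):
  k1=λy_n ⇒ h·k1=z·y_n;  k2=λ(1+3/7z)y_n ⇒ h·k2=z(1+3/7z)y_n
  y_{n+1}/y_n = 1 + 11/20z + 9/20z(1+3/7z) = 1 + z + 27/140z²
  Hence R(z) = 1 + z + 27/140z².

Solve |R(x)|<1 on ℝ⁻.
x=-0.79: |R|=0.3304
R=1: x+27/140x²=0 ⇒ x=−140/27=-5.1852; min R=1−1/(4·27/140)=-0.2963>−1
Confirm numerically:
  x=-5.065: |R|=0.88260 <1
  x=-4.391: |R|=0.32746 <1
  x=-2.225: |R|=0.27024 <1
  x=-5.359: |R|=1.17964 >1
  x=-5.330: |R|=1.14886 >1
Interval (-5.1852, 0).

(-5.1852,0); λ=-10 ⇒ h* = (140/27)/10 = 0.5185.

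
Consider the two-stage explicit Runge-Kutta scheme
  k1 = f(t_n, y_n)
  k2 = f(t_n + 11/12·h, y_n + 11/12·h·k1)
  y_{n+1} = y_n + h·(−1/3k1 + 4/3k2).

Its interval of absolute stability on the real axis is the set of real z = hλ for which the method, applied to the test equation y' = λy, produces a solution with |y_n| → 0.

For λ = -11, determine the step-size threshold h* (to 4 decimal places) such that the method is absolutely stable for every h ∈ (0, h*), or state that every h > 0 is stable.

Test eqn y'=λy, z=hλ:
  k1=λy_n ⇒ h·k1=z·y_n;  k2=λ(1+11/12z)y_n ⇒ h·k2=z(1+11/12z)y_n
  y_{n+1}/y_n = 1 − 1/3z + 4/3z(1+11/12z) = 1 + z + 11/9z²
  so R(z) = 1 + z + 11/9z².

Find x<0 with |R(x)|<1.
x=-1.76: |R|=3.0260
R=1: x+11/9x²=0 ⇒ x=−9/11=-0.8182; min R=1−1/(4·11/9)=0.7955>−1
Confirm numerically:
  x=-0.778: |R|=0.96179 <1
  x=-0.771: |R|=0.95554 <1
  x=-0.556: |R|=0.82183 <1
  x=-1.060: |R|=1.31329 >1
  x=-0.850: |R|=1.03306 >1
Stable set (-0.8182, 0).

(-0.8182,0); λ=-11 ⇒ h* = (9/11)/11 = 0.0744.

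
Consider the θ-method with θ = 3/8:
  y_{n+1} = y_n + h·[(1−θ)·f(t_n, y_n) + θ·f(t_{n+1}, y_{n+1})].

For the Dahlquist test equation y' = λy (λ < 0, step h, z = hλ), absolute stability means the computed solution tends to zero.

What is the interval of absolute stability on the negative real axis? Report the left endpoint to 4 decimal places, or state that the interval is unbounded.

On y'=λy, z=hλ:
  y_{n+1} = y_n + z·[5/8·y_n + 3/8·y_{n+1}] ⇒ (1 − 3/8z)y_{n+1} = (1 + 5/8z)y_n
  so R(z) = (1 + 5/8z)/(1 − 3/8z).

Solve |R(x)|<1 on ℝ⁻.
x=-0.65: |R|=0.4774
R=−1: 1+5/8x = −1+3/8x ⇒ -1/4x=2 ⇒ x=2/(-1/4)=-8.0000
Confirm numerically:
  x=-5.556: |R|=0.80185 <1
  x=-5.469: |R|=0.79260 <1
  x=-3.452: |R|=0.50447 <1
  x=-8.600: |R|=1.03550 >1
  x=-8.427: |R|=1.02566 >1
Stable set (-8.0000, 0).

(-8.0000, 0).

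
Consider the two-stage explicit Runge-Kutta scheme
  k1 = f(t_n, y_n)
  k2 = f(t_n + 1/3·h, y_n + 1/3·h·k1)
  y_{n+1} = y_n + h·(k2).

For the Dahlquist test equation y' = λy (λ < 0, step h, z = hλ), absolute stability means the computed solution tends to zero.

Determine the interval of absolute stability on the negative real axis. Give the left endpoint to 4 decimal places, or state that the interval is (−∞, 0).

(-3.0000, 0).

Set f=λy, z=hλ:
  k1=λy_n ⇒ h·k1=z·y_n;  k2=λ(1+1/3z)y_n ⇒ h·k2=z(1+1/3z)y_n
  y_{n+1}/y_n = 1 + z(1+1/3z) = 1 + z + 1/3z²
  Hence R(z) = 1 + z + 1/3z².

Find x<0 with |R(x)|<1.
x=-1.19: |R|=0.2820
R=1: x+1/3x²=0 ⇒ x=−3=-3.0000; min R=1−1/(4·1/3)=0.2500>−1
Confirm numerically:
  x=-2.917: |R|=0.91930 <1
  x=-2.751: |R|=0.77167 <1
  x=-2.477: |R|=0.56818 <1
  x=-3.317: |R|=1.35050 >1
  x=-3.129: |R|=1.13455 >1
So |R|<1 on (-3.0000, 0).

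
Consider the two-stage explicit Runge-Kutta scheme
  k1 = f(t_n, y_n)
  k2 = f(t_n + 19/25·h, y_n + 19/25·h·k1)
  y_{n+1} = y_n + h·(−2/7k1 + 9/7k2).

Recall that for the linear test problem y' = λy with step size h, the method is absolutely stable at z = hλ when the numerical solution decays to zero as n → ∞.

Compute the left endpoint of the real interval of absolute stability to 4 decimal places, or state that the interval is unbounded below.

left endpoint -1.0234.

Test eqn y'=λy, z=hλ:
  k1=λy_n ⇒ h·k1=z·y_n;  k2=λ(1+19/25z)y_n ⇒ h·k2=z(1+19/25z)y_n
  y_{n+1}/y_n = 1 − 2/7z + 9/7z(1+19/25z) = 1 + z + 171/175z²
  Hence R(z) = 1 + z + 171/175z².

Boundary: |R(x)|=1, x<0.
x=-0.79: |R|=0.8198
R=1: x+171/175x²=0 ⇒ x=−175/171=-1.0234; min R=1−1/(4·171/175)=0.7442>−1
Confirm numerically:
  x=-0.596: |R|=0.75110 <1
  x=-0.588: |R|=0.74984 <1
  x=-0.583: |R|=0.74912 <1
  x=-1.622: |R|=1.94875 >1
  x=-1.521: |R|=1.73956 >1
  x=-1.196: |R|=1.20172 >1
Interval (-1.0234, 0).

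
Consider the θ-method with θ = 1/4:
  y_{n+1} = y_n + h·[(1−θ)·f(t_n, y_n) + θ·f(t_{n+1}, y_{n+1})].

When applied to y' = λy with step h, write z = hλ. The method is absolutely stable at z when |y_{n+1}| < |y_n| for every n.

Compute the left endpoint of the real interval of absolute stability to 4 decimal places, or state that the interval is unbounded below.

On y'=λy, z=hλ:
  y_{n+1} = y_n + z·[3/4·y_n + 1/4·y_{n+1}] ⇒ (1 − 1/4z)y_{n+1} = (1 + 3/4z)y_n
  ⇒ R(z) = (1 + 3/4z)/(1 − 1/4z).

Need |R(x)|<1, x<0.
x=-1.4: |R|=0.0370
R=−1: 1+3/4x = −1+1/4x ⇒ -1/2x=2 ⇒ x=2/(-1/2)=-4.0000
Confirm numerically:
  x=-3.475: |R|=0.85953 <1
  x=-2.274: |R|=0.44979 <1
  x=-1.649: |R|=0.16764 <1
  x=-4.579: |R|=1.13498 >1
  x=-4.351: |R|=1.08406 >1
  x=-4.035: |R|=1.00871 >1
So |R|<1 on (-4.0000, 0).

left endpoint -4.0000.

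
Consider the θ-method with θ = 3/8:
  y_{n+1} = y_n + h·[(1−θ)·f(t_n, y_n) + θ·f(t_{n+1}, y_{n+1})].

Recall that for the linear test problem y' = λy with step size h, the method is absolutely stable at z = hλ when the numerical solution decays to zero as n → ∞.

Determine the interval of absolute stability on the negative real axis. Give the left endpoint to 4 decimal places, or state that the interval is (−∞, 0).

z∈(-8.0000,0).

On y'=λy, z=hλ:
  y_{n+1} = y_n + z·[5/8·y_n + 3/8·y_{n+1}] ⇒ (1 − 3/8z)y_{n+1} = (1 + 5/8z)y_n
  so R(z) = (1 + 5/8z)/(1 − 3/8z).

Need |R(x)|<1, x<0.
x=-1.66: |R|=0.0231
R=−1: 1+5/8x = −1+3/8x ⇒ -1/4x=2 ⇒ x=2/(-1/4)=-8.0000
Confirm numerically:
  x=-6.239: |R|=0.86817 <1
  x=-5.634: |R|=0.80998 <1
  x=-5.513: |R|=0.79730 <1
  x=-8.514: |R|=1.03065 >1
  x=-8.227: |R|=1.01389 >1
  x=-8.096: |R|=1.00595 >1
So |R|<1 on (-8.0000, 0).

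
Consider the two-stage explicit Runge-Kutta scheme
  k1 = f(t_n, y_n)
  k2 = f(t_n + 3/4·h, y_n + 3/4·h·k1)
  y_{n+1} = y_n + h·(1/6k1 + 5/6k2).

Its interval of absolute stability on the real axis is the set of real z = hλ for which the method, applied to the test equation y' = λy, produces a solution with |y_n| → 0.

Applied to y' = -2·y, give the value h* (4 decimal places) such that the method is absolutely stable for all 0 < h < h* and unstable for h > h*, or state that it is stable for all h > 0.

(-1.6000,0); λ=-2 ⇒ h* = (8/5)/2 = 0.8000.

On y'=λy, z=hλ:
  k1=λy_n ⇒ h·k1=z·y_n;  k2=λ(1+3/4z)y_n ⇒ h·k2=z(1+3/4z)y_n
  y_{n+1}/y_n = 1 + 1/6z + 5/6z(1+3/4z) = 1 + z + 5/8z²
  R(z) = 1 + z + 5/8z².

Boundary: |R(x)|=1, x<0.
x=-1.79: |R|=1.2126
R=1: x+5/8x²=0 ⇒ x=−8/5=-1.6000; min R=1−1/(4·5/8)=0.6000>−1
Confirm numerically:
  x=-1.416: |R|=0.83716 <1
  x=-1.263: |R|=0.73398 <1
  x=-1.078: |R|=0.64830 <1
  x=-0.783: |R|=0.60018 <1
  x=-2.158: |R|=1.75260 >1
  x=-1.928: |R|=1.39524 >1
Interval (-1.6000, 0).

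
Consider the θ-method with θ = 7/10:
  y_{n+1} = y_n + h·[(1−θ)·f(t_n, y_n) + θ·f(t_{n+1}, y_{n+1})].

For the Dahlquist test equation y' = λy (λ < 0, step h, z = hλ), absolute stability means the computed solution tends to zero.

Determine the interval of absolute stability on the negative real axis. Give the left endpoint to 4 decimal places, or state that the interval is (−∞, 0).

interval (−∞, 0).

Test eqn y'=λy, z=hλ:
  y_{n+1} = y_n + z·[3/10·y_n + 7/10·y_{n+1}] ⇒ (1 − 7/10z)y_{n+1} = (1 + 3/10z)y_n
  Hence R(z) = (1 + 3/10z)/(1 − 7/10z).

Find x<0 with |R(x)|<1.
x=-1.26: |R|=0.3305
x=-2: |R|=0.1667
x=-10: |R|=0.2500
x=-100: |R|=0.4085
θ=7/10≥1/2 ⇒ |1+3/10x|<|1−7/10x| ∀x<0 ⇒ interval (−∞,0).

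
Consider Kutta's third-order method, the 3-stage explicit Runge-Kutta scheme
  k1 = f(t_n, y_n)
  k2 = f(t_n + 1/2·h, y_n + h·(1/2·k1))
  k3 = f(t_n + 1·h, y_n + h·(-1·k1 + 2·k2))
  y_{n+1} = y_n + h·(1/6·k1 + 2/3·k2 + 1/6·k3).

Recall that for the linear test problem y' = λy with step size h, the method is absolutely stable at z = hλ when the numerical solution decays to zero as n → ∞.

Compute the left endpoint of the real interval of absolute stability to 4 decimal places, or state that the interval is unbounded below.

left endpoint -2.5127.

Set f=λy, z=hλ:
  order 3, 3-stage ⇒ R(z)=1+z+z^2/2+z^3/6
  (e.g. R(-0.55)=0.57352, |R|=0.57352)

Need |R(x)|<1, x<0.
x=-0.55: |R|=0.5735
|R(-1.19)|=0.2372 |R(-1.06)|=0.3033 |R(-0.83)|=0.4192
Bisect:
  x_lo=-3.2052 |R|=2.5566  x_hi=-0.2135 |R|=0.8077
  mid=-1.70936 |R|=0.08083 →hi
  mid=-2.45729 |R|=0.91111 →hi
  mid=-2.83125 |R|=1.60580 →lo
  mid=-2.64427 |R|=1.22971 →lo
  mid=-2.55078 |R|=1.06364 →lo
  mid=-2.50403 |R|=0.98573 →hi
  mid=-2.52740 |R|=1.02427 →lo
  mid=-2.51572 |R|=1.00489 →lo
  mid=-2.50987 |R|=0.99529 →hi
  mid=-2.51280 |R|=1.00008 →lo
  ...
  [-2.51280,-2.51261] ⇒ x*=-2.5127
So |R|<1 on (-2.5127, 0).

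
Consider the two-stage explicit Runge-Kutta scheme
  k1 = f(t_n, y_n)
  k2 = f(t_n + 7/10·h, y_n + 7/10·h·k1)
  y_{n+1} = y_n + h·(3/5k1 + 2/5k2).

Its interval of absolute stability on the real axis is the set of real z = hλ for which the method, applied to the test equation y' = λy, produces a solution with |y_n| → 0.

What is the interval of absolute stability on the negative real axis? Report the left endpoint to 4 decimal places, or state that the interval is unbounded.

z∈(-3.5714,0).

On y'=λy, z=hλ:
  k1=λy_n ⇒ h·k1=z·y_n;  k2=λ(1+7/10z)y_n ⇒ h·k2=z(1+7/10z)y_n
  y_{n+1}/y_n = 1 + 3/5z + 2/5z(1+7/10z) = 1 + z + 7/25z²
  so R(z) = 1 + z + 7/25z².

Solve |R(x)|<1 on ℝ⁻.
x=-0.74: |R|=0.4133
R=1: x+7/25x²=0 ⇒ x=−25/7=-3.5714; min R=1−1/(4·7/25)=0.1071>−1
Confirm numerically:
  x=-3.002: |R|=0.52136 <1
  x=-2.148: |R|=0.14389 <1
  x=-1.537: |R|=0.12446 <1
  x=-4.038: |R|=1.52752 >1
  x=-3.991: |R|=1.46886 >1
So |R|<1 on (-3.5714, 0).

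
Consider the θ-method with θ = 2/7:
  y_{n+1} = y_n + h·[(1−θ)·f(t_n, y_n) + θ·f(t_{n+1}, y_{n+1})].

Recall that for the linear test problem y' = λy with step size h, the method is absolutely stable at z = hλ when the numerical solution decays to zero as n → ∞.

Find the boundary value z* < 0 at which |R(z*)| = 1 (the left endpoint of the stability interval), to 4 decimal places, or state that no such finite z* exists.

On y'=λy, z=hλ:
  y_{n+1} = y_n + z·[5/7·y_n + 2/7·y_{n+1}] ⇒ (1 − 2/7z)y_{n+1} = (1 + 5/7z)y_n
  R(z) = (1 + 5/7z)/(1 − 2/7z).

Solve |R(x)|<1 on ℝ⁻.
x=-1.14: |R|=0.1401
R=−1: 1+5/7x = −1+2/7x ⇒ -3/7x=2 ⇒ x=2/(-3/7)=-4.6667
Confirm numerically:
  x=-3.880: |R|=0.84011 <1
  x=-2.430: |R|=0.43423 <1
  x=-1.940: |R|=0.24816 <1
  x=-1.869: |R|=0.21838 <1
  x=-5.191: |R|=1.09050 >1
  x=-5.109: |R|=1.07707 >1
Stable set (-4.6667, 0).

left endpoint -4.6667.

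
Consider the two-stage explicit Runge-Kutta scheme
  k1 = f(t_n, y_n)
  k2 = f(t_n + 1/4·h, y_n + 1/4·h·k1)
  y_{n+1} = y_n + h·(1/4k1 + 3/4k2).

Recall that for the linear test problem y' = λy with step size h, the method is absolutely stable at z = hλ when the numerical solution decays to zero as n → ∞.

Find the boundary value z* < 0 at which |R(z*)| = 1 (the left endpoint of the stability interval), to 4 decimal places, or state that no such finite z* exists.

Test eqn y'=λy, z=hλ:
  k1=λy_n ⇒ h·k1=z·y_n;  k2=λ(1+1/4z)y_n ⇒ h·k2=z(1+1/4z)y_n
  y_{n+1}/y_n = 1 + 1/4z + 3/4z(1+1/4z) = 1 + z + 3/16z²
  so R(z) = 1 + z + 3/16z².

Find x<0 with |R(x)|<1.
x=-0.82: |R|=0.3061
R=1: x+3/16x²=0 ⇒ x=−16/3=-5.3333; min R=1−1/(4·3/16)=-0.3333>−1
Confirm numerically:
  x=-4.703: |R|=0.44416 <1
  x=-4.094: |R|=0.04866 <1
  x=-3.627: |R|=0.16041 <1
  x=-3.258: |R|=0.26777 <1
  x=-5.886: |R|=1.60994 >1
  x=-5.526: |R|=1.19963 >1
Stable set (-5.3333, 0).

left endpoint -5.3333.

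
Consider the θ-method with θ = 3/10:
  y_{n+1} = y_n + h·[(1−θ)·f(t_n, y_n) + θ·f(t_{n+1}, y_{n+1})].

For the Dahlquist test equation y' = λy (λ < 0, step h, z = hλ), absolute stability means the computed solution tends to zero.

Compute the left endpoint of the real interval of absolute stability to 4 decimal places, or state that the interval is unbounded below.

left endpoint -5.0000.

With y'=λy (z=hλ):
  y_{n+1} = y_n + z·[7/10·y_n + 3/10·y_{n+1}] ⇒ (1 − 3/10z)y_{n+1} = (1 + 7/10z)y_n
  R(z) = (1 + 7/10z)/(1 − 3/10z).

Boundary: |R(x)|=1, x<0.
x=-0.58: |R|=0.5060
R=−1: 1+7/10x = −1+3/10x ⇒ -2/5x=2 ⇒ x=2/(-2/5)=-5.0000
Confirm numerically:
  x=-4.269: |R|=0.87179 <1
  x=-2.979: |R|=0.57311 <1
  x=-2.822: |R|=0.52821 <1
  x=-5.564: |R|=1.08452 >1
  x=-5.411: |R|=1.06267 >1
  x=-5.388: |R|=1.05932 >1
So |R|<1 on (-5.0000, 0).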